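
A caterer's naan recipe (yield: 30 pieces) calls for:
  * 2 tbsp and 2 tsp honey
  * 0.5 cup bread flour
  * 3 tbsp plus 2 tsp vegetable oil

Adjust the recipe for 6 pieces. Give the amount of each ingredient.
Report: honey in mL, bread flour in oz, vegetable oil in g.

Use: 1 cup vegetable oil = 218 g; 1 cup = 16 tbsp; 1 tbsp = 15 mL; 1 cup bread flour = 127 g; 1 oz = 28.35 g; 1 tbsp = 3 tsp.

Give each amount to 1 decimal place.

Scaling factor: 6/30 = 1/5 = 0.2.
honey: (2 tbsp + 2 tsp = 8/3 tbsp) × 1/5 × 15 mL/tbsp = 8.0 mL
bread flour: 0.5 cup × 1/5 × 127 g/cup ÷ 28.35 g/oz ≈ 0.4 oz
vegetable oil: (3 tbsp + 2 tsp = 11/3 tbsp) × 1/5 ÷ 16 tbsp/cup × 218 g/cup ≈ 10.0 g

honey: 8.0 mL; bread flour: 0.4 oz; vegetable oil: 10.0 g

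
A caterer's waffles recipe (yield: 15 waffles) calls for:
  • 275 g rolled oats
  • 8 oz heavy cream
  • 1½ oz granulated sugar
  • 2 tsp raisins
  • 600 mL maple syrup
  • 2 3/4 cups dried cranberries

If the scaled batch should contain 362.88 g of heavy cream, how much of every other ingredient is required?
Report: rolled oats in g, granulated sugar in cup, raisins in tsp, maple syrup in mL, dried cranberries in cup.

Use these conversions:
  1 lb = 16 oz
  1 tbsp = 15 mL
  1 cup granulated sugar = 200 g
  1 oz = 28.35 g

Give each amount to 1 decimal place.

The original recipe has 226.8 g of heavy cream, so the scaling factor is 362.88 ÷ 226.8 = 8/5 = 1.6.
rolled oats: 275 g × 8/5 = 440.0 g
granulated sugar: 1.5 oz × 8/5 × 28.35 g/oz ÷ 200 g/cup ≈ 0.3 cup
raisins: 2 tsp × 8/5 = 3.2 tsp
maple syrup: 600 mL × 8/5 = 960.0 mL
dried cranberries: 2.75 cup × 8/5 = 4.4 cup

rolled oats: 440.0 g; granulated sugar: 0.3 cup; raisins: 3.2 tsp; maple syrup: 960.0 mL; dried cranberries: 4.4 cup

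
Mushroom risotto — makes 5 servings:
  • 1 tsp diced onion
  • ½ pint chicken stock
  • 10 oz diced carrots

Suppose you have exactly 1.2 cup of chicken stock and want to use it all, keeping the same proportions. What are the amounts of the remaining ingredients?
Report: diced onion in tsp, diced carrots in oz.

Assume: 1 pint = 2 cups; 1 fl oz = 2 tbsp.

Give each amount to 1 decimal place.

diced onion: 1.2 tsp; diced carrots: 12.0 oz

The original recipe has 1 cup of chicken stock, so the scaling factor is 1.2 ÷ 1 = 6/5 = 1.2.
diced onion: 1 tsp × 6/5 = 1.2 tsp
diced carrots: 10 oz × 6/5 = 12.0 oz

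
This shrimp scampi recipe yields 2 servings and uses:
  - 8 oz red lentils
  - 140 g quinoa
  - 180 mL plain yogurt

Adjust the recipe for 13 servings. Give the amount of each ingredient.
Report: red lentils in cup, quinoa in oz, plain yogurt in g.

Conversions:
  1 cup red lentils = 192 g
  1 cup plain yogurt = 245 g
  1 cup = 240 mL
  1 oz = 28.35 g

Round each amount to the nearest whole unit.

Scaling factor: 13/2 = 6.5.
red lentils: 8 oz × 13/2 × 28.35 g/oz ÷ 192 g/cup ≈ 8 cup
quinoa: 140 g × 13/2 ÷ 28.35 g/oz ≈ 32 oz
plain yogurt: 180 mL × 13/2 ÷ 240 mL/cup × 245 g/cup ≈ 1194 g

red lentils: 8 cup; quinoa: 32 oz; plain yogurt: 1194 g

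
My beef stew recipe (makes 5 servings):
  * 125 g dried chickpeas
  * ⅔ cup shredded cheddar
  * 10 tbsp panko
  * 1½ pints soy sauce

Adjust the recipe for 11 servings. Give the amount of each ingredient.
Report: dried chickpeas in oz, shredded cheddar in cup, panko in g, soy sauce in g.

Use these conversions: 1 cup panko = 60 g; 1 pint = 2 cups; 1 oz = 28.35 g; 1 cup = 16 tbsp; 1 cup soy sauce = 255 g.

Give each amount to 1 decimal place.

Scaling factor: 11/5 = 2.2.
dried chickpeas: 125 g × 11/5 ÷ 28.35 g/oz ≈ 9.7 oz
shredded cheddar: 2/3 cup × 11/5 ≈ 1.5 cup
panko: 10 tbsp × 11/5 ÷ 16 tbsp/cup × 60 g/cup = 82.5 g
soy sauce: 1.5 pint × 11/5 × 2 cup/pint × 255 g/cup = 1683.0 g

dried chickpeas: 9.7 oz; shredded cheddar: 1.5 cup; panko: 82.5 g; soy sauce: 1683.0 g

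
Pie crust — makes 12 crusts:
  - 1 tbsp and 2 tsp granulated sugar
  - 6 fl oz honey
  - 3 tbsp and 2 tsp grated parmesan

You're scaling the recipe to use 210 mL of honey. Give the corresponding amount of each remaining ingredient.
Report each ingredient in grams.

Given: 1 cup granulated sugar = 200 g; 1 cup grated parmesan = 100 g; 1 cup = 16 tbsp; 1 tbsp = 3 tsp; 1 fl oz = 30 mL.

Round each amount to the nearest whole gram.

granulated sugar: 24 g; grated parmesan: 27 g

The original recipe has 180 mL of honey, so the scaling factor is 210 ÷ 180 = 7/6.
granulated sugar: (1 tbsp + 2 tsp = 5/3 tbsp) × 7/6 ÷ 16 tbsp/cup × 200 g/cup ≈ 24 g
grated parmesan: (3 tbsp + 2 tsp = 11/3 tbsp) × 7/6 ÷ 16 tbsp/cup × 100 g/cup ≈ 27 g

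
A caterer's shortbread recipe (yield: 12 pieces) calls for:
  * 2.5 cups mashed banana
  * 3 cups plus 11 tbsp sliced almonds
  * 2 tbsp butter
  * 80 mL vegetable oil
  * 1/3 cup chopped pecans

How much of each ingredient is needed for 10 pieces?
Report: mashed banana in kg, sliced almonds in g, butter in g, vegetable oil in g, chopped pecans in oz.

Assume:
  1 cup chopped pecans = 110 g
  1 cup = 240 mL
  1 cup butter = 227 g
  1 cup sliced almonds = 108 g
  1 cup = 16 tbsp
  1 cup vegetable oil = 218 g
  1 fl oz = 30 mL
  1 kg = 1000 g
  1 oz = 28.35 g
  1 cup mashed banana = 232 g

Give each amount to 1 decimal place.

mashed banana: 0.5 kg; sliced almonds: 331.9 g; butter: 23.6 g; vegetable oil: 60.6 g; chopped pecans: 1.1 oz

Scaling factor: 10/12 = 5/6.
mashed banana: 2.5 cup × 5/6 × 232 g/cup ÷ 1000 g/kg ≈ 0.5 kg
sliced almonds: (3 cup + 11 tbsp = 3.6875 cup) × 5/6 × 108 g/cup ≈ 331.9 g
butter: 2 tbsp × 5/6 ÷ 16 tbsp/cup × 227 g/cup ≈ 23.6 g
vegetable oil: 80 mL × 5/6 ÷ 240 mL/cup × 218 g/cup ≈ 60.6 g
chopped pecans: 1/3 cup × 5/6 × 110 g/cup ÷ 28.35 g/oz ≈ 1.1 oz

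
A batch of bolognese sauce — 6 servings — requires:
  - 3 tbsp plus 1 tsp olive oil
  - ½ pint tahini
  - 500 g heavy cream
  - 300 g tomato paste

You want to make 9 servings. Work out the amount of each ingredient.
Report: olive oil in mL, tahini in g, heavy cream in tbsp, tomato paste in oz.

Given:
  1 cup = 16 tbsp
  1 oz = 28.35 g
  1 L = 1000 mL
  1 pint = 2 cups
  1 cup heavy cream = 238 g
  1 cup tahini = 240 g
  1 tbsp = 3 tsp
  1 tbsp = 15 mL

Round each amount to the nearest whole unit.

Scaling factor: 9/6 = 3/2 = 1.5.
olive oil: (3 tbsp + 1 tsp = 10/3 tbsp) × 3/2 × 15 mL/tbsp = 75 mL
tahini: 0.5 pint × 3/2 × 2 cup/pint × 240 g/cup = 360 g
heavy cream: 500 g × 3/2 ÷ 238 g/cup × 16 tbsp/cup ≈ 50 tbsp
tomato paste: 300 g × 3/2 ÷ 28.35 g/oz ≈ 16 oz

olive oil: 75 mL; tahini: 360 g; heavy cream: 50 tbsp; tomato paste: 16 oz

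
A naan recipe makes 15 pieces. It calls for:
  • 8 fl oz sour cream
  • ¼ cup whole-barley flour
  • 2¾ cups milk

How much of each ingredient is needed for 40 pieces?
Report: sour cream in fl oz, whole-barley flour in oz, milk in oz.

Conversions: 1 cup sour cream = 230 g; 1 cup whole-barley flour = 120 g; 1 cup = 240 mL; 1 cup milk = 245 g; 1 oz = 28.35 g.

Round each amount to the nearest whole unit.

Scaling factor: 40/15 = 8/3.
sour cream: 8 fl oz × 8/3 ≈ 21 fl oz
whole-barley flour: 0.25 cup × 8/3 × 120 g/cup ÷ 28.35 g/oz ≈ 3 oz
milk: 2.75 cup × 8/3 × 245 g/cup ÷ 28.35 g/oz ≈ 63 oz

sour cream: 21 fl oz; whole-barley flour: 3 oz; milk: 63 oz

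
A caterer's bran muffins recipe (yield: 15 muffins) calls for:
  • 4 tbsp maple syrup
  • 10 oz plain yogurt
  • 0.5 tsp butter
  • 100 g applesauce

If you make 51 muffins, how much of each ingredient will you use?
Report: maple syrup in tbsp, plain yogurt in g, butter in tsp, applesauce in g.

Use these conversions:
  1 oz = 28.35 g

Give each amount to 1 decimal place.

Scaling factor: 51/15 = 17/5 = 3.4.
maple syrup: 4 tbsp × 17/5 = 13.6 tbsp
plain yogurt: 10 oz × 17/5 × 28.35 g/oz = 963.9 g
butter: 0.5 tsp × 17/5 = 1.7 tsp
applesauce: 100 g × 17/5 = 340.0 g

maple syrup: 13.6 tbsp; plain yogurt: 963.9 g; butter: 1.7 tsp; applesauce: 340.0 g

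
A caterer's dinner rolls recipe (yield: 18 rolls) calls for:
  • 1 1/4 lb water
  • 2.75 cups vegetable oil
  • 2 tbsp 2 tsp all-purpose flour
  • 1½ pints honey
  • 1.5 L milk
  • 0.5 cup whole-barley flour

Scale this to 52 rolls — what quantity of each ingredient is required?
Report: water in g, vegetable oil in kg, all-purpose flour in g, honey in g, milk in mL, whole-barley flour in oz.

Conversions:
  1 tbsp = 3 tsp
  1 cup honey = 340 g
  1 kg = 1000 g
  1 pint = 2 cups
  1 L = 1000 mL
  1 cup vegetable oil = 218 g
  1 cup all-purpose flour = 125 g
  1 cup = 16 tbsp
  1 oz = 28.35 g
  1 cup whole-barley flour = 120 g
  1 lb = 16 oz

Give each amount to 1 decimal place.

water: 1638.0 g; vegetable oil: 1.7 kg; all-purpose flour: 60.2 g; honey: 2946.7 g; milk: 4333.3 mL; whole-barley flour: 6.1 oz

Scaling factor: 52/18 = 26/9.
water: 1.25 lb × 26/9 × 16 oz/lb × 28.35 g/oz = 1638.0 g
vegetable oil: 2.75 cup × 26/9 × 218 g/cup ÷ 1000 g/kg ≈ 1.7 kg
all-purpose flour: (2 tbsp + 2 tsp = 8/3 tbsp) × 26/9 ÷ 16 tbsp/cup × 125 g/cup ≈ 60.2 g
honey: 1.5 pint × 26/9 × 2 cup/pint × 340 g/cup ≈ 2946.7 g
milk: 1.5 L × 26/9 × 1000 mL/L ≈ 4333.3 mL
whole-barley flour: 0.5 cup × 26/9 × 120 g/cup ÷ 28.35 g/oz ≈ 6.1 oz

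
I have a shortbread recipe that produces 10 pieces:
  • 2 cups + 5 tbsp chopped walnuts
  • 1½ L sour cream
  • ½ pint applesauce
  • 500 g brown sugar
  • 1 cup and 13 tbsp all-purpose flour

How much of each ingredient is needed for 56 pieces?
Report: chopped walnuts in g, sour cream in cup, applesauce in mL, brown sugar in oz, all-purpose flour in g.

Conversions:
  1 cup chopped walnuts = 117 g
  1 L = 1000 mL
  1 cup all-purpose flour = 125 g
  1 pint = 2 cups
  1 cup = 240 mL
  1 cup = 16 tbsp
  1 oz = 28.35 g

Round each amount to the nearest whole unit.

chopped walnuts: 1515 g; sour cream: 35 cup; applesauce: 1344 mL; brown sugar: 99 oz; all-purpose flour: 1269 g

Scaling factor: 56/10 = 28/5 = 5.6.
chopped walnuts: (2 cup + 5 tbsp = 2.3125 cup) × 28/5 × 117 g/cup ≈ 1515 g
sour cream: 1.5 L × 28/5 × 1000 mL/L ÷ 240 mL/cup = 35 cup
applesauce: 0.5 pint × 28/5 × 2 cup/pint × 240 mL/cup = 1344 mL
brown sugar: 500 g × 28/5 ÷ 28.35 g/oz ≈ 99 oz
all-purpose flour: (1 cup + 13 tbsp = 1.8125 cup) × 28/5 × 125 g/cup ≈ 1269 g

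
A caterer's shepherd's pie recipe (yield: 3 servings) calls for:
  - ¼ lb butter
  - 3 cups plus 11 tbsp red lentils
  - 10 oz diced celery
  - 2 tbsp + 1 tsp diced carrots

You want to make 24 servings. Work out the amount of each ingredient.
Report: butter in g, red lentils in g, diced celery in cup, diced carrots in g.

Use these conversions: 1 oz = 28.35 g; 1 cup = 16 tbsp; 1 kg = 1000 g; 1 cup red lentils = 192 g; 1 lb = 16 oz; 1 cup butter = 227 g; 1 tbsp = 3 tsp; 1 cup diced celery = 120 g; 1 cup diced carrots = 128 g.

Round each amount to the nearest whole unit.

Scaling factor: 24/3 = 8.
butter: 0.25 lb × 8 × 16 oz/lb × 28.35 g/oz ≈ 907 g
red lentils: (3 cup + 11 tbsp = 3.6875 cup) × 8 × 192 g/cup = 5664 g
diced celery: 10 oz × 8 × 28.35 g/oz ÷ 120 g/cup ≈ 19 cup
diced carrots: (2 tbsp + 1 tsp = 7/3 tbsp) × 8 ÷ 16 tbsp/cup × 128 g/cup ≈ 149 g

butter: 907 g; red lentils: 5664 g; diced celery: 19 cup; diced carrots: 149 g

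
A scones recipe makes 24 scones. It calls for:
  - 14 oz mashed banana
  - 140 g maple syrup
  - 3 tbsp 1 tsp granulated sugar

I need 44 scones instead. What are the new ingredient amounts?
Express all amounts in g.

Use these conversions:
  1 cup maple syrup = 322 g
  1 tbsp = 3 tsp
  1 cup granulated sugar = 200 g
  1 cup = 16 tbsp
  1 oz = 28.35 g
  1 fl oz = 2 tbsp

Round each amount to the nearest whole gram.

Scaling factor: 44/24 = 11/6.
mashed banana: 14 oz × 11/6 × 28.35 g/oz ≈ 728 g
maple syrup: 140 g × 11/6 ≈ 257 g
granulated sugar: (3 tbsp + 1 tsp = 10/3 tbsp) × 11/6 ÷ 16 tbsp/cup × 200 g/cup ≈ 76 g

mashed banana: 728 g; maple syrup: 257 g; granulated sugar: 76 g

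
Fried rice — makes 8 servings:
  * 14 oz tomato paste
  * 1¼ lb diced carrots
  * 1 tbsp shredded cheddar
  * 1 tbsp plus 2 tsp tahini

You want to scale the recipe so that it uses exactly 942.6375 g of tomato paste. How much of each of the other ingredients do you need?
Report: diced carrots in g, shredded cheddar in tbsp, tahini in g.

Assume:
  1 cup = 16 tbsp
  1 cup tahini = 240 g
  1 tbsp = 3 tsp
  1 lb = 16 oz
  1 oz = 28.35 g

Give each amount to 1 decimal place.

The original recipe has 396.9 g of tomato paste, so the scaling factor is 942.6375 ÷ 396.9 = 19/8 = 2.375.
diced carrots: 1.25 lb × 19/8 × 16 oz/lb × 28.35 g/oz ≈ 1346.6 g
shredded cheddar: 1 tbsp × 19/8 ≈ 2.4 tbsp
tahini: (1 tbsp + 2 tsp = 5/3 tbsp) × 19/8 ÷ 16 tbsp/cup × 240 g/cup ≈ 59.4 g

diced carrots: 1346.6 g; shredded cheddar: 2.4 tbsp; tahini: 59.4 g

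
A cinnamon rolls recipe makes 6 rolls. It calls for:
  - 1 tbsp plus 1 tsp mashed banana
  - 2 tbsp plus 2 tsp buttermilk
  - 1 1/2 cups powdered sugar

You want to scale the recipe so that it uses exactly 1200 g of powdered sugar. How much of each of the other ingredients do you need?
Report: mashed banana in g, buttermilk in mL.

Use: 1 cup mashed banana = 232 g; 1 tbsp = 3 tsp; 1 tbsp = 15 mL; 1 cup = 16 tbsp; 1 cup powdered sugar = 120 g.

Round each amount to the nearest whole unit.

The original recipe has 180 g of powdered sugar, so the scaling factor is 1200 ÷ 180 = 20/3.
mashed banana: (1 tbsp + 1 tsp = 4/3 tbsp) × 20/3 ÷ 16 tbsp/cup × 232 g/cup ≈ 129 g
buttermilk: (2 tbsp + 2 tsp = 8/3 tbsp) × 20/3 × 15 mL/tbsp ≈ 267 mL

mashed banana: 129 g; buttermilk: 267 mL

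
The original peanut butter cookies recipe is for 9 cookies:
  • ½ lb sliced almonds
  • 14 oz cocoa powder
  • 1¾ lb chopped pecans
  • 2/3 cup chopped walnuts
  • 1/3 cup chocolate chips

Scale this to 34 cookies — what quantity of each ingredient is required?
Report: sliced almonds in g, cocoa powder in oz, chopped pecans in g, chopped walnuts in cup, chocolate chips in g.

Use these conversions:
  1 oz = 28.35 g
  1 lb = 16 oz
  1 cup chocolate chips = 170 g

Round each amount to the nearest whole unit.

sliced almonds: 857 g; cocoa powder: 53 oz; chopped pecans: 2999 g; chopped walnuts: 3 cup; chocolate chips: 214 g

Scaling factor: 34/9.
sliced almonds: 0.5 lb × 34/9 × 16 oz/lb × 28.35 g/oz ≈ 857 g
cocoa powder: 14 oz × 34/9 ≈ 53 oz
chopped pecans: 1.75 lb × 34/9 × 16 oz/lb × 28.35 g/oz ≈ 2999 g
chopped walnuts: 2/3 cup × 34/9 ≈ 3 cup
chocolate chips: 1/3 cup × 34/9 × 170 g/cup ≈ 214 g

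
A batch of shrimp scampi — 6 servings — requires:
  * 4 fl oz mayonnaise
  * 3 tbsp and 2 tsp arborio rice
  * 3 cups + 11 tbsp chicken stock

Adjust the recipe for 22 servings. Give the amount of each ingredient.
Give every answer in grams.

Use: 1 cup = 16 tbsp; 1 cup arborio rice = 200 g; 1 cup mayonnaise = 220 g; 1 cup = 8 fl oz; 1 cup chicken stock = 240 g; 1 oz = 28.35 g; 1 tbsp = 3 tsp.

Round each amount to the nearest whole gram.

mayonnaise: 403 g; arborio rice: 168 g; chicken stock: 3245 g

Scaling factor: 22/6 = 11/3.
mayonnaise: 4 fl oz × 11/3 ÷ 8 fl oz/cup × 220 g/cup ≈ 403 g
arborio rice: (3 tbsp + 2 tsp = 11/3 tbsp) × 11/3 ÷ 16 tbsp/cup × 200 g/cup ≈ 168 g
chicken stock: (3 cup + 11 tbsp = 3.6875 cup) × 11/3 × 240 g/cup = 3245 g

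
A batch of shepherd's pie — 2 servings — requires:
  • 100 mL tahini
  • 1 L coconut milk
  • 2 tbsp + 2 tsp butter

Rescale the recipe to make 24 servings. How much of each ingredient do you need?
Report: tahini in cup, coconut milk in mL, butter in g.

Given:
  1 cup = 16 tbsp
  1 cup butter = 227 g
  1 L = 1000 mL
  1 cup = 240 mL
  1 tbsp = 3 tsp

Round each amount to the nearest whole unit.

tahini: 5 cup; coconut milk: 12000 mL; butter: 454 g

Scaling factor: 24/2 = 12.
tahini: 100 mL × 12 ÷ 240 mL/cup = 5 cup
coconut milk: 1 L × 12 × 1000 mL/L = 12000 mL
butter: (2 tbsp + 2 tsp = 8/3 tbsp) × 12 ÷ 16 tbsp/cup × 227 g/cup = 454 g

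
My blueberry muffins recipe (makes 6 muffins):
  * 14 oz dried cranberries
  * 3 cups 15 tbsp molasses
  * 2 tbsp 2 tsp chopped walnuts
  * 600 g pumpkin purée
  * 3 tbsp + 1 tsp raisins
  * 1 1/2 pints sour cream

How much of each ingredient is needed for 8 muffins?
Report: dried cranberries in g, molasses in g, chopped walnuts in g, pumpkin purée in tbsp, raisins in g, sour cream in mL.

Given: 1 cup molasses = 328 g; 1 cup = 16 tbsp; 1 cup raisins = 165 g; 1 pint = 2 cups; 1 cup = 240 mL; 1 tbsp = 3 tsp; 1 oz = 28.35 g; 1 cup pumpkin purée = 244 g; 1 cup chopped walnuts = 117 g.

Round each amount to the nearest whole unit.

dried cranberries: 529 g; molasses: 1722 g; chopped walnuts: 26 g; pumpkin purée: 52 tbsp; raisins: 46 g; sour cream: 960 mL

Scaling factor: 8/6 = 4/3.
dried cranberries: 14 oz × 4/3 × 28.35 g/oz ≈ 529 g
molasses: (3 cup + 15 tbsp = 3.9375 cup) × 4/3 × 328 g/cup = 1722 g
chopped walnuts: (2 tbsp + 2 tsp = 8/3 tbsp) × 4/3 ÷ 16 tbsp/cup × 117 g/cup = 26 g
pumpkin purée: 600 g × 4/3 ÷ 244 g/cup × 16 tbsp/cup ≈ 52 tbsp
raisins: (3 tbsp + 1 tsp = 10/3 tbsp) × 4/3 ÷ 16 tbsp/cup × 165 g/cup ≈ 46 g
sour cream: 1.5 pint × 4/3 × 2 cup/pint × 240 mL/cup = 960 mL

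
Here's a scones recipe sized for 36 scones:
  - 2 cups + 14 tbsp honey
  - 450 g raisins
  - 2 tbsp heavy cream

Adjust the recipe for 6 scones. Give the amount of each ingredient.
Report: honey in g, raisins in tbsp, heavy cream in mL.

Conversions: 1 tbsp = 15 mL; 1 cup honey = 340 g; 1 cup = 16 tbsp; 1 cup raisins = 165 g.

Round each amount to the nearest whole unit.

honey: 163 g; raisins: 7 tbsp; heavy cream: 5 mL

Scaling factor: 6/36 = 1/6.
honey: (2 cup + 14 tbsp = 2.875 cup) × 1/6 × 340 g/cup ≈ 163 g
raisins: 450 g × 1/6 ÷ 165 g/cup × 16 tbsp/cup ≈ 7 tbsp
heavy cream: 2 tbsp × 1/6 × 15 mL/tbsp = 5 mL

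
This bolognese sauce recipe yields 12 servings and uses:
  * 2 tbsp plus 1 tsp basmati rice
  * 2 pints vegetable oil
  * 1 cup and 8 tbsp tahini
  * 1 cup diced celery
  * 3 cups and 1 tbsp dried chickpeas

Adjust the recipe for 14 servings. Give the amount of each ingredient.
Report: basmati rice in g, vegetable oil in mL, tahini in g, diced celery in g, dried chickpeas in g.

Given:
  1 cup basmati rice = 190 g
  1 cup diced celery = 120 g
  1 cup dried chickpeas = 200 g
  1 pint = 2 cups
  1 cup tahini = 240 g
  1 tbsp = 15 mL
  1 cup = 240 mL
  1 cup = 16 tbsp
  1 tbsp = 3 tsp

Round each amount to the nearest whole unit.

basmati rice: 32 g; vegetable oil: 1120 mL; tahini: 420 g; diced celery: 140 g; dried chickpeas: 715 g

Scaling factor: 14/12 = 7/6.
basmati rice: (2 tbsp + 1 tsp = 7/3 tbsp) × 7/6 ÷ 16 tbsp/cup × 190 g/cup ≈ 32 g
vegetable oil: 2 pint × 7/6 × 2 cup/pint × 240 mL/cup = 1120 mL
tahini: (1 cup + 8 tbsp = 1.5 cup) × 7/6 × 240 g/cup = 420 g
diced celery: 1 cup × 7/6 × 120 g/cup = 140 g
dried chickpeas: (3 cup + 1 tbsp = 3.0625 cup) × 7/6 × 200 g/cup ≈ 715 g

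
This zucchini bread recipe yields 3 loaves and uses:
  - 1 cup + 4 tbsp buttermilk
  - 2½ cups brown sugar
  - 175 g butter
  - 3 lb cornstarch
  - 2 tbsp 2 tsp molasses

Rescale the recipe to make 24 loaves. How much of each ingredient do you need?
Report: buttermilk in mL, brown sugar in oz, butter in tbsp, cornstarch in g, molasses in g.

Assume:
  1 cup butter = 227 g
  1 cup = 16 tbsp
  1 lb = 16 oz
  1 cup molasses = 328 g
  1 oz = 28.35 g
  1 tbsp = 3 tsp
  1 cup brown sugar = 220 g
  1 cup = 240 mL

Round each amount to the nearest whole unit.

Scaling factor: 24/3 = 8.
buttermilk: (1 cup + 4 tbsp = 1.25 cup) × 8 × 240 mL/cup = 2400 mL
brown sugar: 2.5 cup × 8 × 220 g/cup ÷ 28.35 g/oz ≈ 155 oz
butter: 175 g × 8 ÷ 227 g/cup × 16 tbsp/cup ≈ 99 tbsp
cornstarch: 3 lb × 8 × 16 oz/lb × 28.35 g/oz ≈ 10886 g
molasses: (2 tbsp + 2 tsp = 8/3 tbsp) × 8 ÷ 16 tbsp/cup × 328 g/cup ≈ 437 g

buttermilk: 2400 mL; brown sugar: 155 oz; butter: 99 tbsp; cornstarch: 10886 g; molasses: 437 g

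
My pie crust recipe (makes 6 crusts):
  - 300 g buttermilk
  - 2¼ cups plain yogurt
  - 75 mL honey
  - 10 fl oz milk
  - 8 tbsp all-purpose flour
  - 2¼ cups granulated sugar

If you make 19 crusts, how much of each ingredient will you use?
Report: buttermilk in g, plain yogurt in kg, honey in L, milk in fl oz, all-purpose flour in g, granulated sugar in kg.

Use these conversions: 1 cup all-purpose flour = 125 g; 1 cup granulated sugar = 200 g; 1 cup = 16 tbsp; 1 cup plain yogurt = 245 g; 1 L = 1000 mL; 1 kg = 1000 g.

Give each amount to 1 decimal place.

Scaling factor: 19/6.
buttermilk: 300 g × 19/6 = 950.0 g
plain yogurt: 2.25 cup × 19/6 × 245 g/cup ÷ 1000 g/kg ≈ 1.7 kg
honey: 75 mL × 19/6 ÷ 1000 mL/L ≈ 0.2 L
milk: 10 fl oz × 19/6 ≈ 31.7 fl oz
all-purpose flour: 8 tbsp × 19/6 ÷ 16 tbsp/cup × 125 g/cup ≈ 197.9 g
granulated sugar: 2.25 cup × 19/6 × 200 g/cup ÷ 1000 g/kg ≈ 1.4 kg

buttermilk: 950.0 g; plain yogurt: 1.7 kg; honey: 0.2 L; milk: 31.7 fl oz; all-purpose flour: 197.9 g; granulated sugar: 1.4 kg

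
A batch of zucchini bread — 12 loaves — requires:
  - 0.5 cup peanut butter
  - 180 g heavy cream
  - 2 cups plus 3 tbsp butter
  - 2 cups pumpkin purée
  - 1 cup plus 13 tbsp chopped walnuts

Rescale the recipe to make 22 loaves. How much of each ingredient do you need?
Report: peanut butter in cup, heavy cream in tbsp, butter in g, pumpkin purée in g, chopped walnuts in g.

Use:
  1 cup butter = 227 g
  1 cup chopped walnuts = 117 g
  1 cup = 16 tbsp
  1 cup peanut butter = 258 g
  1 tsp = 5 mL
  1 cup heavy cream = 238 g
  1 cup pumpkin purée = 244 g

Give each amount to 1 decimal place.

Scaling factor: 22/12 = 11/6.
peanut butter: 0.5 cup × 11/6 ≈ 0.9 cup
heavy cream: 180 g × 11/6 ÷ 238 g/cup × 16 tbsp/cup ≈ 22.2 tbsp
butter: (2 cup + 3 tbsp = 2.1875 cup) × 11/6 × 227 g/cup ≈ 910.4 g
pumpkin purée: 2 cup × 11/6 × 244 g/cup ≈ 894.7 g
chopped walnuts: (1 cup + 13 tbsp = 1.8125 cup) × 11/6 × 117 g/cup ≈ 388.8 g

peanut butter: 0.9 cup; heavy cream: 22.2 tbsp; butter: 910.4 g; pumpkin purée: 894.7 g; chopped walnuts: 388.8 g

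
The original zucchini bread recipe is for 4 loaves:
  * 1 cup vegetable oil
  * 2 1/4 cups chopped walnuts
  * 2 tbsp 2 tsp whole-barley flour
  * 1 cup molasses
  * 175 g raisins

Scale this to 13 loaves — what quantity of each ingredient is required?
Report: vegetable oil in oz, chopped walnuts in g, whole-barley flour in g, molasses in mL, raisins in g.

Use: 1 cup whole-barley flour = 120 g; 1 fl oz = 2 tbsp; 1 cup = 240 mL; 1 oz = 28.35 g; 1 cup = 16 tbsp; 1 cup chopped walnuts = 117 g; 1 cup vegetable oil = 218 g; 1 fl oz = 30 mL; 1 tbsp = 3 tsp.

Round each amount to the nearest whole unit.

vegetable oil: 25 oz; chopped walnuts: 856 g; whole-barley flour: 65 g; molasses: 780 mL; raisins: 569 g

Scaling factor: 13/4 = 3.25.
vegetable oil: 1 cup × 13/4 × 218 g/cup ÷ 28.35 g/oz ≈ 25 oz
chopped walnuts: 2.25 cup × 13/4 × 117 g/cup ≈ 856 g
whole-barley flour: (2 tbsp + 2 tsp = 8/3 tbsp) × 13/4 ÷ 16 tbsp/cup × 120 g/cup = 65 g
molasses: 1 cup × 13/4 × 240 mL/cup = 780 mL
raisins: 175 g × 13/4 ≈ 569 g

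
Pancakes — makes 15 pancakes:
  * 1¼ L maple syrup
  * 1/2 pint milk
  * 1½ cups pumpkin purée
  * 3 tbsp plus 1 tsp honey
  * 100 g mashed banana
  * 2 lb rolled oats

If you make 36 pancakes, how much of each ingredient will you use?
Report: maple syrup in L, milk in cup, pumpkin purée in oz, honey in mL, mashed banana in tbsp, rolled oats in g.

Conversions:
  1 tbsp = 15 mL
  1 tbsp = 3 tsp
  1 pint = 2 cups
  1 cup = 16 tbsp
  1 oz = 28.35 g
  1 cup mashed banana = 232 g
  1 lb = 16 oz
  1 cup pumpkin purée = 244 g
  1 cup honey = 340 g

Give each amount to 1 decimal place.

Scaling factor: 36/15 = 12/5 = 2.4.
maple syrup: 1.25 L × 12/5 = 3.0 L
milk: 0.5 pint × 12/5 × 2 cup/pint = 2.4 cup
pumpkin purée: 1.5 cup × 12/5 × 244 g/cup ÷ 28.35 g/oz ≈ 31.0 oz
honey: (3 tbsp + 1 tsp = 10/3 tbsp) × 12/5 × 15 mL/tbsp = 120.0 mL
mashed banana: 100 g × 12/5 ÷ 232 g/cup × 16 tbsp/cup ≈ 16.6 tbsp
rolled oats: 2 lb × 12/5 × 16 oz/lb × 28.35 g/oz ≈ 2177.3 g

maple syrup: 3.0 L; milk: 2.4 cup; pumpkin purée: 31.0 oz; honey: 120.0 mL; mashed banana: 16.6 tbsp; rolled oats: 2177.3 g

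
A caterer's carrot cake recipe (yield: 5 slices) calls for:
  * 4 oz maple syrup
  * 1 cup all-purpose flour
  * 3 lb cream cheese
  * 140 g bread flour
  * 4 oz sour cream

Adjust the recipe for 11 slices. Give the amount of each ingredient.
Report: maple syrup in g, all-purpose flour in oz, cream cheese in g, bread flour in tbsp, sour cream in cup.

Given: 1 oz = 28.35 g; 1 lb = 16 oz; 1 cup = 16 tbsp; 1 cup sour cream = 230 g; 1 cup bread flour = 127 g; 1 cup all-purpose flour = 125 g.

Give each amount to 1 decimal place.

Scaling factor: 11/5 = 2.2.
maple syrup: 4 oz × 11/5 × 28.35 g/oz ≈ 249.5 g
all-purpose flour: 1 cup × 11/5 × 125 g/cup ÷ 28.35 g/oz ≈ 9.7 oz
cream cheese: 3 lb × 11/5 × 16 oz/lb × 28.35 g/oz ≈ 2993.8 g
bread flour: 140 g × 11/5 ÷ 127 g/cup × 16 tbsp/cup ≈ 38.8 tbsp
sour cream: 4 oz × 11/5 × 28.35 g/oz ÷ 230 g/cup ≈ 1.1 cup

maple syrup: 249.5 g; all-purpose flour: 9.7 oz; cream cheese: 2993.8 g; bread flour: 38.8 tbsp; sour cream: 1.1 cup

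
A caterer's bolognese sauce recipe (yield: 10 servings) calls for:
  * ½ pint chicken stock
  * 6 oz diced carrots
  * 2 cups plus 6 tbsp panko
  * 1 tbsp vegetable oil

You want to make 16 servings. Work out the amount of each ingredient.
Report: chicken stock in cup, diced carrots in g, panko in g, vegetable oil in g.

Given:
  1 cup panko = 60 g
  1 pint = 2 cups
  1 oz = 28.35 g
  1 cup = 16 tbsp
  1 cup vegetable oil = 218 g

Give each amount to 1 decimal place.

Scaling factor: 16/10 = 8/5 = 1.6.
chicken stock: 0.5 pint × 8/5 × 2 cup/pint = 1.6 cup
diced carrots: 6 oz × 8/5 × 28.35 g/oz ≈ 272.2 g
panko: (2 cup + 6 tbsp = 2.375 cup) × 8/5 × 60 g/cup = 228.0 g
vegetable oil: 1 tbsp × 8/5 ÷ 16 tbsp/cup × 218 g/cup = 21.8 g

chicken stock: 1.6 cup; diced carrots: 272.2 g; panko: 228.0 g; vegetable oil: 21.8 g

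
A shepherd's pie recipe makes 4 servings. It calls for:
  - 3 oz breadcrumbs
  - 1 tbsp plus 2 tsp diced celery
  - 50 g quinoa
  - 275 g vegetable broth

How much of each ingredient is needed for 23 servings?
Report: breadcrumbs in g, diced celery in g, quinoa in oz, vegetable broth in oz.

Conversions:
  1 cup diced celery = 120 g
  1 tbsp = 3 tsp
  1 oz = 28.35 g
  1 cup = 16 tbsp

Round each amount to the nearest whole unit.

breadcrumbs: 489 g; diced celery: 72 g; quinoa: 10 oz; vegetable broth: 56 oz

Scaling factor: 23/4 = 5.75.
breadcrumbs: 3 oz × 23/4 × 28.35 g/oz ≈ 489 g
diced celery: (1 tbsp + 2 tsp = 5/3 tbsp) × 23/4 ÷ 16 tbsp/cup × 120 g/cup ≈ 72 g
quinoa: 50 g × 23/4 ÷ 28.35 g/oz ≈ 10 oz
vegetable broth: 275 g × 23/4 ÷ 28.35 g/oz ≈ 56 oz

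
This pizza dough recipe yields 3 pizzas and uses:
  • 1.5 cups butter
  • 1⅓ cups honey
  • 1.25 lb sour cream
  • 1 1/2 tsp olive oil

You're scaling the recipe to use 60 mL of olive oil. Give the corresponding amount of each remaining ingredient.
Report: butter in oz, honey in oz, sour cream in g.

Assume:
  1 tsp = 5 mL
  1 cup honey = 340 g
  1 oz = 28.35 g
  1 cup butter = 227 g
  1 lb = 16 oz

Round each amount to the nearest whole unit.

The original recipe has 7.5 mL of olive oil, so the scaling factor is 60 ÷ 7.5 = 8.
butter: 1.5 cup × 8 × 227 g/cup ÷ 28.35 g/oz ≈ 96 oz
honey: 4/3 cup × 8 × 340 g/cup ÷ 28.35 g/oz ≈ 128 oz
sour cream: 1.25 lb × 8 × 16 oz/lb × 28.35 g/oz = 4536 g

butter: 96 oz; honey: 128 oz; sour cream: 4536 g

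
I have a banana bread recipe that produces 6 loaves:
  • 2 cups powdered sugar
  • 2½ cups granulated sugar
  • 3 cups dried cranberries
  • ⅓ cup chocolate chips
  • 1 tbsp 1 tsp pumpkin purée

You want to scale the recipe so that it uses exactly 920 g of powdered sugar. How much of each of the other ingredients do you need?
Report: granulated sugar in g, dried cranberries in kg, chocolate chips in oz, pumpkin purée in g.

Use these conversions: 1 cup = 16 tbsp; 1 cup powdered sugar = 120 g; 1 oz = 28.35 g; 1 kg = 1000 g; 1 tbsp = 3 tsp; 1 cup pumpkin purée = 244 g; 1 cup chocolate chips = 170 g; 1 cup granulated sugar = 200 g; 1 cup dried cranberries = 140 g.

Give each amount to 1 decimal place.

The original recipe has 240 g of powdered sugar, so the scaling factor is 920 ÷ 240 = 23/6.
granulated sugar: 2.5 cup × 23/6 × 200 g/cup ≈ 1916.7 g
dried cranberries: 3 cup × 23/6 × 140 g/cup ÷ 1000 g/kg ≈ 1.6 kg
chocolate chips: 1/3 cup × 23/6 × 170 g/cup ÷ 28.35 g/oz ≈ 7.7 oz
pumpkin purée: (1 tbsp + 1 tsp = 4/3 tbsp) × 23/6 ÷ 16 tbsp/cup × 244 g/cup ≈ 77.9 g

granulated sugar: 1916.7 g; dried cranberries: 1.6 kg; chocolate chips: 7.7 oz; pumpkin purée: 77.9 g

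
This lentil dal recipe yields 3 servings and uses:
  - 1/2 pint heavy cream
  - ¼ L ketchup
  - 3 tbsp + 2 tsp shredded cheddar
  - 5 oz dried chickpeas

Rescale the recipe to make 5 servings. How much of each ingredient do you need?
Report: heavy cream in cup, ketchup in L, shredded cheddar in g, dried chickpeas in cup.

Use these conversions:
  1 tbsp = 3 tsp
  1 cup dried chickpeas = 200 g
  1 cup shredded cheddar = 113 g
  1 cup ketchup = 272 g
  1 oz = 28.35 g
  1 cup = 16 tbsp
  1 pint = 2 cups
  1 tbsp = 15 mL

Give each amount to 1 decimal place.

Scaling factor: 5/3.
heavy cream: 0.5 pint × 5/3 × 2 cup/pint ≈ 1.7 cup
ketchup: 0.25 L × 5/3 ≈ 0.4 L
shredded cheddar: (3 tbsp + 2 tsp = 11/3 tbsp) × 5/3 ÷ 16 tbsp/cup × 113 g/cup ≈ 43.2 g
dried chickpeas: 5 oz × 5/3 × 28.35 g/oz ÷ 200 g/cup ≈ 1.2 cup

heavy cream: 1.7 cup; ketchup: 0.4 L; shredded cheddar: 43.2 g; dried chickpeas: 1.2 cup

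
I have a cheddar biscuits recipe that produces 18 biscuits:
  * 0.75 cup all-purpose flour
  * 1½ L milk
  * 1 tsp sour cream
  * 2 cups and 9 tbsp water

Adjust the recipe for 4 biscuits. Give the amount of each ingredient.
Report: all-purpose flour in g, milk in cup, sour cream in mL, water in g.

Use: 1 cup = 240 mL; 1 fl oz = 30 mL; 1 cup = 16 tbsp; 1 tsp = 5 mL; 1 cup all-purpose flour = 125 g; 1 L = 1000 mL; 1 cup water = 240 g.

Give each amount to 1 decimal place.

Scaling factor: 4/18 = 2/9.
all-purpose flour: 0.75 cup × 2/9 × 125 g/cup ≈ 20.8 g
milk: 1.5 L × 2/9 × 1000 mL/L ÷ 240 mL/cup ≈ 1.4 cup
sour cream: 1 tsp × 2/9 × 5 mL/tsp ≈ 1.1 mL
water: (2 cup + 9 tbsp = 2.5625 cup) × 2/9 × 240 g/cup ≈ 136.7 g

all-purpose flour: 20.8 g; milk: 1.4 cup; sour cream: 1.1 mL; water: 136.7 g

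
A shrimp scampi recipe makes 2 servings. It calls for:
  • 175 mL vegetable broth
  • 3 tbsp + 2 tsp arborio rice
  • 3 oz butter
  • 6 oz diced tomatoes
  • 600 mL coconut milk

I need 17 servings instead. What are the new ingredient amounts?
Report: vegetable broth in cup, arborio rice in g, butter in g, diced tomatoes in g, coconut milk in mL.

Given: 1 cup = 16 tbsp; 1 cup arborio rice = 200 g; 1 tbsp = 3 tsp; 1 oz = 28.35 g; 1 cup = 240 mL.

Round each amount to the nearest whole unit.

Scaling factor: 17/2 = 8.5.
vegetable broth: 175 mL × 17/2 ÷ 240 mL/cup ≈ 6 cup
arborio rice: (3 tbsp + 2 tsp = 11/3 tbsp) × 17/2 ÷ 16 tbsp/cup × 200 g/cup ≈ 390 g
butter: 3 oz × 17/2 × 28.35 g/oz ≈ 723 g
diced tomatoes: 6 oz × 17/2 × 28.35 g/oz ≈ 1446 g
coconut milk: 600 mL × 17/2 = 5100 mL

vegetable broth: 6 cup; arborio rice: 390 g; butter: 723 g; diced tomatoes: 1446 g; coconut milk: 5100 mL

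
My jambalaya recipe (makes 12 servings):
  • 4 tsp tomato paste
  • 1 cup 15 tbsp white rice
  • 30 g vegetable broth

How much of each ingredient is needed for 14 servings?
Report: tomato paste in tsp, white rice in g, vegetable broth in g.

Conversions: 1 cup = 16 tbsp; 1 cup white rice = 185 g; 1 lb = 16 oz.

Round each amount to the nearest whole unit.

Scaling factor: 14/12 = 7/6.
tomato paste: 4 tsp × 7/6 ≈ 5 tsp
white rice: (1 cup + 15 tbsp = 1.9375 cup) × 7/6 × 185 g/cup ≈ 418 g
vegetable broth: 30 g × 7/6 = 35 g

tomato paste: 5 tsp; white rice: 418 g; vegetable broth: 35 g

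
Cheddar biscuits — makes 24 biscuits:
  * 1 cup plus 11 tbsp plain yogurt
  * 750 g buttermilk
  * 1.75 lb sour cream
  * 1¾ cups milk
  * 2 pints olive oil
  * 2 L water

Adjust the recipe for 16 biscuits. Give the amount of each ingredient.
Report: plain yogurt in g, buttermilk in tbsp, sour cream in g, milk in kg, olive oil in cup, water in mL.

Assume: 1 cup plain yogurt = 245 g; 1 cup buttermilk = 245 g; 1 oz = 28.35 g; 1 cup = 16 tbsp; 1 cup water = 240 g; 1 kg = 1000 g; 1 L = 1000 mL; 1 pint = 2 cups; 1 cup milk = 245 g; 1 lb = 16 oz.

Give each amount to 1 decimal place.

plain yogurt: 275.6 g; buttermilk: 32.7 tbsp; sour cream: 529.2 g; milk: 0.3 kg; olive oil: 2.7 cup; water: 1333.3 mL

Scaling factor: 16/24 = 2/3.
plain yogurt: (1 cup + 11 tbsp = 1.6875 cup) × 2/3 × 245 g/cup ≈ 275.6 g
buttermilk: 750 g × 2/3 ÷ 245 g/cup × 16 tbsp/cup ≈ 32.7 tbsp
sour cream: 1.75 lb × 2/3 × 16 oz/lb × 28.35 g/oz = 529.2 g
milk: 1.75 cup × 2/3 × 245 g/cup ÷ 1000 g/kg ≈ 0.3 kg
olive oil: 2 pint × 2/3 × 2 cup/pint ≈ 2.7 cup
water: 2 L × 2/3 × 1000 mL/L ≈ 1333.3 mL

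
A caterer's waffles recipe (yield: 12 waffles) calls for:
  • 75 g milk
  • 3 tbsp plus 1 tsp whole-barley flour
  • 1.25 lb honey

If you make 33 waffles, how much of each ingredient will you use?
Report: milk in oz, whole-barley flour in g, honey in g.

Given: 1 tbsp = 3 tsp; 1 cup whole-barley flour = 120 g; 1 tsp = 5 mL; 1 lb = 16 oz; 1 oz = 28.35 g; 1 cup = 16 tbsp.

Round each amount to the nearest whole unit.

milk: 7 oz; whole-barley flour: 69 g; honey: 1559 g

Scaling factor: 33/12 = 11/4 = 2.75.
milk: 75 g × 11/4 ÷ 28.35 g/oz ≈ 7 oz
whole-barley flour: (3 tbsp + 1 tsp = 10/3 tbsp) × 11/4 ÷ 16 tbsp/cup × 120 g/cup ≈ 69 g
honey: 1.25 lb × 11/4 × 16 oz/lb × 28.35 g/oz ≈ 1559 g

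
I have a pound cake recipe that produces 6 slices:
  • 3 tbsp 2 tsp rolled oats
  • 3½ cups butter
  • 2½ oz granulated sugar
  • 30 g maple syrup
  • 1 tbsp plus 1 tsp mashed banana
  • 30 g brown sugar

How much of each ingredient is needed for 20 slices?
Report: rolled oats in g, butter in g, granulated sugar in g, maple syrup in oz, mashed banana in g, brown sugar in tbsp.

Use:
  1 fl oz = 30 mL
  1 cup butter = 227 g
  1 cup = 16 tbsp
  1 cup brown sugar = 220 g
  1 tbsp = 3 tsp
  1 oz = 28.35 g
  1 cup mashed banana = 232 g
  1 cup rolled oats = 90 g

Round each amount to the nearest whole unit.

Scaling factor: 20/6 = 10/3.
rolled oats: (3 tbsp + 2 tsp = 11/3 tbsp) × 10/3 ÷ 16 tbsp/cup × 90 g/cup ≈ 69 g
butter: 3.5 cup × 10/3 × 227 g/cup ≈ 2648 g
granulated sugar: 2.5 oz × 10/3 × 28.35 g/oz ≈ 236 g
maple syrup: 30 g × 10/3 ÷ 28.35 g/oz ≈ 4 oz
mashed banana: (1 tbsp + 1 tsp = 4/3 tbsp) × 10/3 ÷ 16 tbsp/cup × 232 g/cup ≈ 64 g
brown sugar: 30 g × 10/3 ÷ 220 g/cup × 16 tbsp/cup ≈ 7 tbsp

rolled oats: 69 g; butter: 2648 g; granulated sugar: 236 g; maple syrup: 4 oz; mashed banana: 64 g; brown sugar: 7 tbsp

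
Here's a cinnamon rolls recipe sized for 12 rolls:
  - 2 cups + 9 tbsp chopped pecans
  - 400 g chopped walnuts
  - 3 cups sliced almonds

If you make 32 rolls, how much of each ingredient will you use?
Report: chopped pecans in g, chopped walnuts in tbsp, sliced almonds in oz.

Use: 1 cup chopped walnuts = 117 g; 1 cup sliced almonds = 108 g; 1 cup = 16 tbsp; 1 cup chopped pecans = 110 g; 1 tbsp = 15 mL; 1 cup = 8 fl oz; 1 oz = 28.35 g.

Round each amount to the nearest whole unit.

Scaling factor: 32/12 = 8/3.
chopped pecans: (2 cup + 9 tbsp = 2.5625 cup) × 8/3 × 110 g/cup ≈ 752 g
chopped walnuts: 400 g × 8/3 ÷ 117 g/cup × 16 tbsp/cup ≈ 146 tbsp
sliced almonds: 3 cup × 8/3 × 108 g/cup ÷ 28.35 g/oz ≈ 30 oz

chopped pecans: 752 g; chopped walnuts: 146 tbsp; sliced almonds: 30 oz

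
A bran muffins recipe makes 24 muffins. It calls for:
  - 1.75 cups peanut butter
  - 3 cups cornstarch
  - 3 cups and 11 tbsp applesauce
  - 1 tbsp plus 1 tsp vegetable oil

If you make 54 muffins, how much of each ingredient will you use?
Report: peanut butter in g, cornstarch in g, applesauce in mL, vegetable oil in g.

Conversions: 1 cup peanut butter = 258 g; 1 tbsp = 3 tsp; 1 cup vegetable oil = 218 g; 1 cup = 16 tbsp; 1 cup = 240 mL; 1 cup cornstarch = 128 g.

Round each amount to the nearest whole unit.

peanut butter: 1016 g; cornstarch: 864 g; applesauce: 1991 mL; vegetable oil: 41 g

Scaling factor: 54/24 = 9/4 = 2.25.
peanut butter: 1.75 cup × 9/4 × 258 g/cup ≈ 1016 g
cornstarch: 3 cup × 9/4 × 128 g/cup = 864 g
applesauce: (3 cup + 11 tbsp = 3.6875 cup) × 9/4 × 240 mL/cup ≈ 1991 mL
vegetable oil: (1 tbsp + 1 tsp = 4/3 tbsp) × 9/4 ÷ 16 tbsp/cup × 218 g/cup ≈ 41 g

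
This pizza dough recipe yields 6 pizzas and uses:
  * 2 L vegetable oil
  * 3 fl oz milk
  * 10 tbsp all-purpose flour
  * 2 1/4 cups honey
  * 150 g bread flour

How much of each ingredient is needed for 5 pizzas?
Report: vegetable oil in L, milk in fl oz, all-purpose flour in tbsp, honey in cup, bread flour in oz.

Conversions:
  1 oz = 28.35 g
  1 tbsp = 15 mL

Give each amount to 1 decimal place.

Scaling factor: 5/6.
vegetable oil: 2 L × 5/6 ≈ 1.7 L
milk: 3 fl oz × 5/6 = 2.5 fl oz
all-purpose flour: 10 tbsp × 5/6 ≈ 8.3 tbsp
honey: 2.25 cup × 5/6 ≈ 1.9 cup
bread flour: 150 g × 5/6 ÷ 28.35 g/oz ≈ 4.4 oz

vegetable oil: 1.7 L; milk: 2.5 fl oz; all-purpose flour: 8.3 tbsp; honey: 1.9 cup; bread flour: 4.4 oz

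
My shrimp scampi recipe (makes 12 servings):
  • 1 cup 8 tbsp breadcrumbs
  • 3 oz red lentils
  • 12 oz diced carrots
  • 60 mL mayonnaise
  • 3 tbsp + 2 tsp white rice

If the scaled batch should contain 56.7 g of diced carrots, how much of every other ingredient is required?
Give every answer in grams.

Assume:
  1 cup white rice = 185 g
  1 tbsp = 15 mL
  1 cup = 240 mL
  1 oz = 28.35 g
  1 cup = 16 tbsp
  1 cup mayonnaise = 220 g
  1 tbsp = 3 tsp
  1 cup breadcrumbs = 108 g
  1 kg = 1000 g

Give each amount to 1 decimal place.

The original recipe has 340.2 g of diced carrots, so the scaling factor is 56.7 ÷ 340.2 = 1/6.
breadcrumbs: (1 cup + 8 tbsp = 1.5 cup) × 1/6 × 108 g/cup = 27.0 g
red lentils: 3 oz × 1/6 × 28.35 g/oz ≈ 14.2 g
mayonnaise: 60 mL × 1/6 ÷ 240 mL/cup × 220 g/cup ≈ 9.2 g
white rice: (3 tbsp + 2 tsp = 11/3 tbsp) × 1/6 ÷ 16 tbsp/cup × 185 g/cup ≈ 7.1 g

breadcrumbs: 27.0 g; red lentils: 14.2 g; mayonnaise: 9.2 g; white rice: 7.1 g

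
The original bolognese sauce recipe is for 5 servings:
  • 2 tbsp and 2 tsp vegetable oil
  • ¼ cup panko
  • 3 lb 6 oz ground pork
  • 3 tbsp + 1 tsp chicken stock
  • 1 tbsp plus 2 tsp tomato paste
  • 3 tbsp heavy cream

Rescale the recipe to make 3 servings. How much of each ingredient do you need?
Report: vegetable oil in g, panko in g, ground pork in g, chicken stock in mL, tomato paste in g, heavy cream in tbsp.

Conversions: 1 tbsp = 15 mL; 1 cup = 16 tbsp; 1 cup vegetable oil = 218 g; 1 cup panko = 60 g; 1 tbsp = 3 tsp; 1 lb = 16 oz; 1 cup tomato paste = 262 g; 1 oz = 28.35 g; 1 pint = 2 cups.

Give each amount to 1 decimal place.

Scaling factor: 3/5 = 0.6.
vegetable oil: (2 tbsp + 2 tsp = 8/3 tbsp) × 3/5 ÷ 16 tbsp/cup × 218 g/cup = 21.8 g
panko: 0.25 cup × 3/5 × 60 g/cup = 9.0 g
ground pork: (3 lb + 6 oz = 3.375 lb) × 3/5 × 16 oz/lb × 28.35 g/oz ≈ 918.5 g
chicken stock: (3 tbsp + 1 tsp = 10/3 tbsp) × 3/5 × 15 mL/tbsp = 30.0 mL
tomato paste: (1 tbsp + 2 tsp = 5/3 tbsp) × 3/5 ÷ 16 tbsp/cup × 262 g/cup ≈ 16.4 g
heavy cream: 3 tbsp × 3/5 = 1.8 tbsp

vegetable oil: 21.8 g; panko: 9.0 g; ground pork: 918.5 g; chicken stock: 30.0 mL; tomato paste: 16.4 g; heavy cream: 1.8 tbsp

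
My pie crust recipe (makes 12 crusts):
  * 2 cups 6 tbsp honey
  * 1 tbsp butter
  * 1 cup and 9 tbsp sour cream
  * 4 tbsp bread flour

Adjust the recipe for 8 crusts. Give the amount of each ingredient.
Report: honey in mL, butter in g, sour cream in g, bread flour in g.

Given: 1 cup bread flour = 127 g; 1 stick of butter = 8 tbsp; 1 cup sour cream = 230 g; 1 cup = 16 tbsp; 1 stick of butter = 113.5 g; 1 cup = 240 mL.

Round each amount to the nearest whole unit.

Scaling factor: 8/12 = 2/3.
honey: (2 cup + 6 tbsp = 2.375 cup) × 2/3 × 240 mL/cup = 380 mL
butter: 1 tbsp × 2/3 ÷ 8 tbsp/stick × 113.5 g/stick ≈ 9 g
sour cream: (1 cup + 9 tbsp = 1.5625 cup) × 2/3 × 230 g/cup ≈ 240 g
bread flour: 4 tbsp × 2/3 ÷ 16 tbsp/cup × 127 g/cup ≈ 21 g

honey: 380 mL; butter: 9 g; sour cream: 240 g; bread flour: 21 g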